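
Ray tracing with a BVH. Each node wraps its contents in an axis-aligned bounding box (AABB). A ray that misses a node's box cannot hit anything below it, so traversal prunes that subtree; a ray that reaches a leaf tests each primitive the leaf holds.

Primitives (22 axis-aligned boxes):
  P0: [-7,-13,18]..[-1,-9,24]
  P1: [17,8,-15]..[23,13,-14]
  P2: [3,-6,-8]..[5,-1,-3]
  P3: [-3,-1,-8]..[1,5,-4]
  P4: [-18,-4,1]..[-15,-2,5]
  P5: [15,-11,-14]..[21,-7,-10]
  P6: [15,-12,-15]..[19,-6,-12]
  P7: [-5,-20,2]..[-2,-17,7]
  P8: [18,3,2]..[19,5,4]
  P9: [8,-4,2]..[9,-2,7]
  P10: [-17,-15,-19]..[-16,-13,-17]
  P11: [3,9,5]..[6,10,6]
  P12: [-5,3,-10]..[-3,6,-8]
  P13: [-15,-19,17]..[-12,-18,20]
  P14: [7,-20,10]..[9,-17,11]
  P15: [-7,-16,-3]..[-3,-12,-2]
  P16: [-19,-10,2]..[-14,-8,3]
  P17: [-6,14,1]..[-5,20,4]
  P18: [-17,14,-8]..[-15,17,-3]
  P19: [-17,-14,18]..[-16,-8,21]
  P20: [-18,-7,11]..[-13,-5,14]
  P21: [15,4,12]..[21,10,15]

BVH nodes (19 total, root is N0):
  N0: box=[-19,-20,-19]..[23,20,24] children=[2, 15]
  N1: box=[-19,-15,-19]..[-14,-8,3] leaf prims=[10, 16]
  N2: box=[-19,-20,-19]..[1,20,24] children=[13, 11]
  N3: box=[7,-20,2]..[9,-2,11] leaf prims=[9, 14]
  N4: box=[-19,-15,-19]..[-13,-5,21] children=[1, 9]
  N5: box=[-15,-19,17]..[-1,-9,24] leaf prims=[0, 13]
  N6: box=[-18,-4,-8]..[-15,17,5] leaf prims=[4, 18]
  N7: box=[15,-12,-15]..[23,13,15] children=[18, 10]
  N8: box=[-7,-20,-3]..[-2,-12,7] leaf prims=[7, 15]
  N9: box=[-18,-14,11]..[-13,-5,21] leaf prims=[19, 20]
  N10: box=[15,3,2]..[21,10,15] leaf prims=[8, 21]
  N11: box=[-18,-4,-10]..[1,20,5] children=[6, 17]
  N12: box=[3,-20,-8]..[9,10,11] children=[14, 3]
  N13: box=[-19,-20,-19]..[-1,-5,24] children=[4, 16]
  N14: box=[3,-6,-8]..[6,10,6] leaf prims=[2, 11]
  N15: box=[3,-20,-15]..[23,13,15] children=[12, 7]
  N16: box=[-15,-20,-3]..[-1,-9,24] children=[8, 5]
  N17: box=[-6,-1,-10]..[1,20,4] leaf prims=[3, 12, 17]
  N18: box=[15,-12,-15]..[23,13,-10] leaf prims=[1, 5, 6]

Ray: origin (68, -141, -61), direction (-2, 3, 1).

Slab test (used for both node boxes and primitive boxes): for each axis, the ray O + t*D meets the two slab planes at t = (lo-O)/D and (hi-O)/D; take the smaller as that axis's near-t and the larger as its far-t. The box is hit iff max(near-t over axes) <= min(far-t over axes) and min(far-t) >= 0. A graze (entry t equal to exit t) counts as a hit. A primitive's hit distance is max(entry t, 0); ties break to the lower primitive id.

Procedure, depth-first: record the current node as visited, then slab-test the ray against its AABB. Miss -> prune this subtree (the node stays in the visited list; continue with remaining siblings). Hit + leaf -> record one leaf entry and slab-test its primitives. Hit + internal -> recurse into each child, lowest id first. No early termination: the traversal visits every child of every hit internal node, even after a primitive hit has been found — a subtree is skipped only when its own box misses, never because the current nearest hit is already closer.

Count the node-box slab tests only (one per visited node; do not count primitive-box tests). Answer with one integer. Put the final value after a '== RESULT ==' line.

Walk:
N0 x:[45/2,87/2] y:[121/3,161/3] z:[42,85] -> hit [42,87/2], descend [2, 15]
  N2 x:[67/2,87/2] y:[121/3,161/3] z:[42,85] -> hit [42,87/2], descend [11, 13]
    N11 x:[67/2,43] y:[137/3,161/3] z:[51,66] -> miss, prune
    N13 x:[69/2,87/2] y:[121/3,136/3] z:[42,85] -> hit [42,87/2], descend [4, 16]
      N4 x:[81/2,87/2] y:[42,136/3] z:[42,82] -> hit [42,87/2], descend [1, 9]
        N1 x:[41,87/2] y:[42,133/3] z:[42,64] -> hit [42,87/2] leaf, test {P10@t=42, P16(miss)}
        N9 x:[81/2,43] y:[127/3,136/3] z:[72,82] -> miss, prune
      N16 x:[69/2,83/2] y:[121/3,44] z:[58,85] -> miss, prune
  N15 x:[45/2,65/2] y:[121/3,154/3] z:[46,76] -> miss, prune

order=[0, 2, 11, 13, 4, 1, 9, 16, 15]  |boxes|=9  |leaves|=1  hit=P10

== RESULT ==
9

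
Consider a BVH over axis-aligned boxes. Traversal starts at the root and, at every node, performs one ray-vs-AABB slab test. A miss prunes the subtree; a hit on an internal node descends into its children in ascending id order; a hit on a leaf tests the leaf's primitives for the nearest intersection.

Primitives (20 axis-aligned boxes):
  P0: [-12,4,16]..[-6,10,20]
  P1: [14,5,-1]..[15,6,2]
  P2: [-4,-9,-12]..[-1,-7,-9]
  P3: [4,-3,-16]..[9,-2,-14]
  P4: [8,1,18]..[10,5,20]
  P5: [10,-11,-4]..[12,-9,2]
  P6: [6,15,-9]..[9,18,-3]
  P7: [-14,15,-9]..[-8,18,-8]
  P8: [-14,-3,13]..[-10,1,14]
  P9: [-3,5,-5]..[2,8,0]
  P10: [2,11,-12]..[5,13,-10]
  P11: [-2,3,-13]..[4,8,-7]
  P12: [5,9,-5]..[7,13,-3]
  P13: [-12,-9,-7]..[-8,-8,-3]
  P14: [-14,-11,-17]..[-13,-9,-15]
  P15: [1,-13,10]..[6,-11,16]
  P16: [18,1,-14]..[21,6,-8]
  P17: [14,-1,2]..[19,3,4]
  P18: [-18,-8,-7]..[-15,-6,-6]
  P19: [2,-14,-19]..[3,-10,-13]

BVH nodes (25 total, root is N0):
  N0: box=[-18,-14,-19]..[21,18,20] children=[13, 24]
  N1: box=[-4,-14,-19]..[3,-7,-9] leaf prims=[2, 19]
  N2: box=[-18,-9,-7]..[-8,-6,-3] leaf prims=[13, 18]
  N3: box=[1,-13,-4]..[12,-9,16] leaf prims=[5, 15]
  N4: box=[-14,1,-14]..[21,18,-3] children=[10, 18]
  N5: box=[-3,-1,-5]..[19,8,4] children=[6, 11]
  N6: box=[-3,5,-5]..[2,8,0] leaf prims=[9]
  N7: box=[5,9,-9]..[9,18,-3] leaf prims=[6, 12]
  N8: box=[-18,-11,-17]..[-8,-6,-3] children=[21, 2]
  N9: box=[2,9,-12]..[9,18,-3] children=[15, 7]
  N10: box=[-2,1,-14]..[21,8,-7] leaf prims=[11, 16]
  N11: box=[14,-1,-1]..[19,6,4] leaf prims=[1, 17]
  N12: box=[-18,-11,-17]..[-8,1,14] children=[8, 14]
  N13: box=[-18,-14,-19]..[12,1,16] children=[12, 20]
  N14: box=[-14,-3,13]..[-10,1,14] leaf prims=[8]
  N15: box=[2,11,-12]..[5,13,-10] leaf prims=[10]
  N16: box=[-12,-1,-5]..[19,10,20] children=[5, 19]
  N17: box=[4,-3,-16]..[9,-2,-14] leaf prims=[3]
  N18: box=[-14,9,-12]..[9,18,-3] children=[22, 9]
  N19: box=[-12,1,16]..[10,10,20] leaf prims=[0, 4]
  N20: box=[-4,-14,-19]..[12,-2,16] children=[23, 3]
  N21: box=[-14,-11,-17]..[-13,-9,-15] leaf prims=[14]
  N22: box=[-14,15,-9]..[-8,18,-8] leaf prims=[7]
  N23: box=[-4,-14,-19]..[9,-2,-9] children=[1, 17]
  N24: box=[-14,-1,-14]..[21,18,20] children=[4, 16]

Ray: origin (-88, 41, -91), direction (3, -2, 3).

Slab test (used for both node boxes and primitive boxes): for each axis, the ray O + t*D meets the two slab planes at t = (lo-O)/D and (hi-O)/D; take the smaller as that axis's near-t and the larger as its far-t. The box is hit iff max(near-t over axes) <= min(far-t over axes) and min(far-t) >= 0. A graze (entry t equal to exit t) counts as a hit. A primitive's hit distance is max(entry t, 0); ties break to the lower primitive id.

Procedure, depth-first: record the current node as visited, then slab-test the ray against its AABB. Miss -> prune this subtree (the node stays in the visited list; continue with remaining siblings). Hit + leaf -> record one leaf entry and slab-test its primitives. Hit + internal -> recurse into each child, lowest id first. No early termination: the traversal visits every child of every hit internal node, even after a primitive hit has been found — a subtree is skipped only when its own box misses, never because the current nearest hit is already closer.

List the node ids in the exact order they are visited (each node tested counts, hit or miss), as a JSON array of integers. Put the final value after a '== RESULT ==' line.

Walk:
N0 x:[70/3,109/3] y:[23/2,55/2] z:[24,37] -> hit [24,55/2], descend [13, 24]
  N13 x:[70/3,100/3] y:[20,55/2] z:[24,107/3] -> hit [24,55/2], descend [12, 20]
    N12 x:[70/3,80/3] y:[20,26] z:[74/3,35] -> hit [74/3,26], descend [8, 14]
      N8 x:[70/3,80/3] y:[47/2,26] z:[74/3,88/3] -> hit [74/3,26], descend [2, 21]
        N2 x:[70/3,80/3] y:[47/2,25] z:[28,88/3] -> miss, prune
        N21 x:[74/3,25] y:[25,26] z:[74/3,76/3] -> hit [25,25] leaf, test {P14@t=25}
      N14 x:[74/3,26] y:[20,22] z:[104/3,35] -> miss, prune
    N20 x:[28,100/3] y:[43/2,55/2] z:[24,107/3] -> miss, prune
  N24 x:[74/3,109/3] y:[23/2,21] z:[77/3,37] -> miss, prune

9 AABB tests over nodes [0, 13, 12, 8, 2, 21, 14, 20, 24]; 1 leaf entered; closest P14.

== RESULT ==
[0, 13, 12, 8, 2, 21, 14, 20, 24]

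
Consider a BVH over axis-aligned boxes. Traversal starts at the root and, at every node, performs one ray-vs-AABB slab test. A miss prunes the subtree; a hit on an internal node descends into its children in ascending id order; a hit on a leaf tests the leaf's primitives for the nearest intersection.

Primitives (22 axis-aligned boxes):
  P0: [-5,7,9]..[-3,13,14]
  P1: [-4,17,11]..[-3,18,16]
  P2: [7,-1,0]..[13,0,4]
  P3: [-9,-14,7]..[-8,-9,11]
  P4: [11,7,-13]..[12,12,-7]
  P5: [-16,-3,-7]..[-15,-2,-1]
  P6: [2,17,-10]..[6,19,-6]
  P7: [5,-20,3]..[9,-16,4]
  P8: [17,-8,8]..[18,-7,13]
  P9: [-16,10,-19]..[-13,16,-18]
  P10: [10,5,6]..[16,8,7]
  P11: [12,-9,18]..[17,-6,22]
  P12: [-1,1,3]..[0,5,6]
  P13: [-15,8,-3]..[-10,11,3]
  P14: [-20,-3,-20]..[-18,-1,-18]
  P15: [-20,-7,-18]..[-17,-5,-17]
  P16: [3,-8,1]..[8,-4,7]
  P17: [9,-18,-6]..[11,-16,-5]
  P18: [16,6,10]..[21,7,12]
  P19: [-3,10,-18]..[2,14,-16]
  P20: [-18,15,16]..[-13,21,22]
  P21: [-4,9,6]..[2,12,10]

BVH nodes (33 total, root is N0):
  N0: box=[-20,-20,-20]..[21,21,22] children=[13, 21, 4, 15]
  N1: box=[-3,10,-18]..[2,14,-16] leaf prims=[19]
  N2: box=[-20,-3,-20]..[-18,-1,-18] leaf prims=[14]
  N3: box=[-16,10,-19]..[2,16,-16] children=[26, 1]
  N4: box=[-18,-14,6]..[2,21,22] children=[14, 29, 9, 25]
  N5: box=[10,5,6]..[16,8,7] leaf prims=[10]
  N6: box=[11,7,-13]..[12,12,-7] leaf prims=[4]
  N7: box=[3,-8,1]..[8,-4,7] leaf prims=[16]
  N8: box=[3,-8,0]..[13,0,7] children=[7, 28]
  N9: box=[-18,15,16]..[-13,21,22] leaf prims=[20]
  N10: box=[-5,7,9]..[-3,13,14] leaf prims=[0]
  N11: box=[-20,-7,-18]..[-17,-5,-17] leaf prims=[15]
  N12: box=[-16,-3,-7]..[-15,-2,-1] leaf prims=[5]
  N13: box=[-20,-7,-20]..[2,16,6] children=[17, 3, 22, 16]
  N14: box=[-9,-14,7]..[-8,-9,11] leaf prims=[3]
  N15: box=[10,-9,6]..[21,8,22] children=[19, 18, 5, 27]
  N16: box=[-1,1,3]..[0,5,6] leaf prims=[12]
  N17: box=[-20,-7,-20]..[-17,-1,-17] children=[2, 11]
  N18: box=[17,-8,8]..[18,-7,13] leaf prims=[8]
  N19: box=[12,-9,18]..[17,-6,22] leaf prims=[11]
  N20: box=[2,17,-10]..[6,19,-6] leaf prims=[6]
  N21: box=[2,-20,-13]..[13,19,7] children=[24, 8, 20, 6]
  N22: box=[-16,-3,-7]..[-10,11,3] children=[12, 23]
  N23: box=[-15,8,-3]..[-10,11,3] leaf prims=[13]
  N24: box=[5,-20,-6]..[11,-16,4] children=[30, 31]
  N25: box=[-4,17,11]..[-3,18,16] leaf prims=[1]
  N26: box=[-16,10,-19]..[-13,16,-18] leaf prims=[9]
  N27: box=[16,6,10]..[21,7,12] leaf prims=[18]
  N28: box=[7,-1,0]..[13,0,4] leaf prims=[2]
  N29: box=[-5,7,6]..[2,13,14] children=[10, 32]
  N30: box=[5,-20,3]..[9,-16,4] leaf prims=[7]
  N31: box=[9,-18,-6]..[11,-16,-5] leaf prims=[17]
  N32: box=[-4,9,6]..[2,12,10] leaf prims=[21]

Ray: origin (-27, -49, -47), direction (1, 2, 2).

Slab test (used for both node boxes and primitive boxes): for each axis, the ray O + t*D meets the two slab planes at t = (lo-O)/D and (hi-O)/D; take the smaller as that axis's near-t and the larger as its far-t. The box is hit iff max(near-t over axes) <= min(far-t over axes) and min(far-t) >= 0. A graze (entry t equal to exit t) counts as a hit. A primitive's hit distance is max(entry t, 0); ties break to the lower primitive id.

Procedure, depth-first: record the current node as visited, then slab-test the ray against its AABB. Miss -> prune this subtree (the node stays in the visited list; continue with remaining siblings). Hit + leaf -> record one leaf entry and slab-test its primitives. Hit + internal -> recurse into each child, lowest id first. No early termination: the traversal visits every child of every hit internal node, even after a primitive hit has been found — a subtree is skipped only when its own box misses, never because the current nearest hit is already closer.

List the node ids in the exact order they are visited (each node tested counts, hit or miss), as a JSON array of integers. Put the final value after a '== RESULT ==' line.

Trace the traversal:
N0 x:[7,48] y:[29/2,35] z:[27/2,69/2] -> hit [29/2,69/2], descend [4, 13, 15, 21]
  N4 x:[9,29] y:[35/2,35] z:[53/2,69/2] -> hit [53/2,29], descend [9, 14, 25, 29]
    N9 x:[9,14] y:[32,35] z:[63/2,69/2] -> miss, prune
    N14 x:[18,19] y:[35/2,20] z:[27,29] -> miss, prune
    N25 x:[23,24] y:[33,67/2] z:[29,63/2] -> miss, prune
    N29 x:[22,29] y:[28,31] z:[53/2,61/2] -> hit [28,29], descend [10, 32]
      N10 x:[22,24] y:[28,31] z:[28,61/2] -> miss, prune
      N32 x:[23,29] y:[29,61/2] z:[53/2,57/2] -> miss, prune
  N13 x:[7,29] y:[21,65/2] z:[27/2,53/2] -> hit [21,53/2], descend [3, 16, 17, 22]
    N3 x:[11,29] y:[59/2,65/2] z:[14,31/2] -> miss, prune
    N16 x:[26,27] y:[25,27] z:[25,53/2] -> hit [26,53/2] leaf, test {P12@t=26}
    N17 x:[7,10] y:[21,24] z:[27/2,15] -> miss, prune
    N22 x:[11,17] y:[23,30] z:[20,25] -> miss, prune
  N15 x:[37,48] y:[20,57/2] z:[53/2,69/2] -> miss, prune
  N21 x:[29,40] y:[29/2,34] z:[17,27] -> miss, prune

15 AABB tests over nodes [0, 4, 9, 14, 25, 29, 10, 32, 13, 3, 16, 17, 22, 15, 21]; 1 leaf entered; closest P12.

== RESULT ==
[0, 4, 9, 14, 25, 29, 10, 32, 13, 3, 16, 17, 22, 15, 21]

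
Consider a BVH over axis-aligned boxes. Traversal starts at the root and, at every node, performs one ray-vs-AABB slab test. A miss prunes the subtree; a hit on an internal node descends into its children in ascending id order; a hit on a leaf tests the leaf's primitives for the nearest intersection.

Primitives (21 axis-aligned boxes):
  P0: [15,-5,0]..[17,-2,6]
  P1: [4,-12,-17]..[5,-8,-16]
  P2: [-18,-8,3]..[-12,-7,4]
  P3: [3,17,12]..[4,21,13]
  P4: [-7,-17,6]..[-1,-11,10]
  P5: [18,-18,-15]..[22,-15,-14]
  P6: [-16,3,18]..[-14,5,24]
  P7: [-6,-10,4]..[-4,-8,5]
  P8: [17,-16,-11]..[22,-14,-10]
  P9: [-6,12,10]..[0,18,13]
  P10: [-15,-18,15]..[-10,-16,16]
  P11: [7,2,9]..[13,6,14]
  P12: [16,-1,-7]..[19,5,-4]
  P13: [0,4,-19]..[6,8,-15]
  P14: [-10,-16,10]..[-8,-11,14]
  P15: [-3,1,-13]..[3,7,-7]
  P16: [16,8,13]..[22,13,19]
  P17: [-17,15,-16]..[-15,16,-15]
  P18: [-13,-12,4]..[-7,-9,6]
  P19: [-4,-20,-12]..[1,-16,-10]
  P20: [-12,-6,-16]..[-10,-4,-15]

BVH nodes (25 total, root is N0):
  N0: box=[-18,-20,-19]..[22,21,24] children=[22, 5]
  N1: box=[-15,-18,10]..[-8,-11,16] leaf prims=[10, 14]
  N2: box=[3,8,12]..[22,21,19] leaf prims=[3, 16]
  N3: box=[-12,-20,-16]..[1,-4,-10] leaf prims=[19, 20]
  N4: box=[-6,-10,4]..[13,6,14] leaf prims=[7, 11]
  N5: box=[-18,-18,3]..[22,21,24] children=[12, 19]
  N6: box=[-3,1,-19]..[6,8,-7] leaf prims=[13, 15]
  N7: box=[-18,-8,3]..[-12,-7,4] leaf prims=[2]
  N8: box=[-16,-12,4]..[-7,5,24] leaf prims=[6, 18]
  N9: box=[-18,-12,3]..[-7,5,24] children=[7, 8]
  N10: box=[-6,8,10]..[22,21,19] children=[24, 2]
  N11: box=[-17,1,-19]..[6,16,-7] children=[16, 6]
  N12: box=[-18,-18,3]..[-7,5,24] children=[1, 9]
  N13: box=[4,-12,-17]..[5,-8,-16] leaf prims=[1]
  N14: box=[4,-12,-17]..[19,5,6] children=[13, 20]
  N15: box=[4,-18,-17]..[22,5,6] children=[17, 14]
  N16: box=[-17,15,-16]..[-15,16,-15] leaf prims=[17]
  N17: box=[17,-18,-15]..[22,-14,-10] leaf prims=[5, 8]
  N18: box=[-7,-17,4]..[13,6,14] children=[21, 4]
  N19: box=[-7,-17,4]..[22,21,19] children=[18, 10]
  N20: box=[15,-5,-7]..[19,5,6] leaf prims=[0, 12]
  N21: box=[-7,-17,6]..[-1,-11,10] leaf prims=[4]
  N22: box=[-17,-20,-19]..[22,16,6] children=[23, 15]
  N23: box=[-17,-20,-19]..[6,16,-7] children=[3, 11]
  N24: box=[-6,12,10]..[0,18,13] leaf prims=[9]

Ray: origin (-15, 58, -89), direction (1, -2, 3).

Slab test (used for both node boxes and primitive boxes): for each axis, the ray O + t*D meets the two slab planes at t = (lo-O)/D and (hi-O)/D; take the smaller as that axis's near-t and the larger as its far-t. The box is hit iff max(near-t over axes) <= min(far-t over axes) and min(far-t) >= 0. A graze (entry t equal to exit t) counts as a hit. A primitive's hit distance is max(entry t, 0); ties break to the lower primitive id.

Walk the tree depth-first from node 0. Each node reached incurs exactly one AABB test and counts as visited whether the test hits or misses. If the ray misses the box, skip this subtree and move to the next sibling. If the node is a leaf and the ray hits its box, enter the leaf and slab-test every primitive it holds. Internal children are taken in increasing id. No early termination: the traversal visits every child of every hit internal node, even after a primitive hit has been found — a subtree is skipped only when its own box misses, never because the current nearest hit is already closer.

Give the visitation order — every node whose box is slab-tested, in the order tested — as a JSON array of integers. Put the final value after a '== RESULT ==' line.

Traverse from the root:
N0 x:[-3,37] y:[37/2,39] z:[70/3,113/3] -> hit [70/3,37], descend [5, 22]
  N5 x:[-3,37] y:[37/2,38] z:[92/3,113/3] -> hit [92/3,37], descend [12, 19]
    N12 x:[-3,8] y:[53/2,38] z:[92/3,113/3] -> miss, prune
    N19 x:[8,37] y:[37/2,75/2] z:[31,36] -> hit [31,36], descend [10, 18]
      N10 x:[9,37] y:[37/2,25] z:[33,36] -> miss, prune
      N18 x:[8,28] y:[26,75/2] z:[31,103/3] -> miss, prune
  N22 x:[-2,37] y:[21,39] z:[70/3,95/3] -> hit [70/3,95/3], descend [15, 23]
    N15 x:[19,37] y:[53/2,38] z:[24,95/3] -> hit [53/2,95/3], descend [14, 17]
      N14 x:[19,34] y:[53/2,35] z:[24,95/3] -> hit [53/2,95/3], descend [13, 20]
        N13 x:[19,20] y:[33,35] z:[24,73/3] -> miss, prune
        N20 x:[30,34] y:[53/2,63/2] z:[82/3,95/3] -> hit [30,63/2] leaf, test {P0@t=30, P12(miss)}
      N17 x:[32,37] y:[36,38] z:[74/3,79/3] -> miss, prune
    N23 x:[-2,21] y:[21,39] z:[70/3,82/3] -> miss, prune

Visited [0, 5, 12, 19, 10, 18, 22, 15, 14, 13, 20, 17, 23]. Tests: 13 box, 1 leaf. Nearest: P0.

== RESULT ==
[0, 5, 12, 19, 10, 18, 22, 15, 14, 13, 20, 17, 23]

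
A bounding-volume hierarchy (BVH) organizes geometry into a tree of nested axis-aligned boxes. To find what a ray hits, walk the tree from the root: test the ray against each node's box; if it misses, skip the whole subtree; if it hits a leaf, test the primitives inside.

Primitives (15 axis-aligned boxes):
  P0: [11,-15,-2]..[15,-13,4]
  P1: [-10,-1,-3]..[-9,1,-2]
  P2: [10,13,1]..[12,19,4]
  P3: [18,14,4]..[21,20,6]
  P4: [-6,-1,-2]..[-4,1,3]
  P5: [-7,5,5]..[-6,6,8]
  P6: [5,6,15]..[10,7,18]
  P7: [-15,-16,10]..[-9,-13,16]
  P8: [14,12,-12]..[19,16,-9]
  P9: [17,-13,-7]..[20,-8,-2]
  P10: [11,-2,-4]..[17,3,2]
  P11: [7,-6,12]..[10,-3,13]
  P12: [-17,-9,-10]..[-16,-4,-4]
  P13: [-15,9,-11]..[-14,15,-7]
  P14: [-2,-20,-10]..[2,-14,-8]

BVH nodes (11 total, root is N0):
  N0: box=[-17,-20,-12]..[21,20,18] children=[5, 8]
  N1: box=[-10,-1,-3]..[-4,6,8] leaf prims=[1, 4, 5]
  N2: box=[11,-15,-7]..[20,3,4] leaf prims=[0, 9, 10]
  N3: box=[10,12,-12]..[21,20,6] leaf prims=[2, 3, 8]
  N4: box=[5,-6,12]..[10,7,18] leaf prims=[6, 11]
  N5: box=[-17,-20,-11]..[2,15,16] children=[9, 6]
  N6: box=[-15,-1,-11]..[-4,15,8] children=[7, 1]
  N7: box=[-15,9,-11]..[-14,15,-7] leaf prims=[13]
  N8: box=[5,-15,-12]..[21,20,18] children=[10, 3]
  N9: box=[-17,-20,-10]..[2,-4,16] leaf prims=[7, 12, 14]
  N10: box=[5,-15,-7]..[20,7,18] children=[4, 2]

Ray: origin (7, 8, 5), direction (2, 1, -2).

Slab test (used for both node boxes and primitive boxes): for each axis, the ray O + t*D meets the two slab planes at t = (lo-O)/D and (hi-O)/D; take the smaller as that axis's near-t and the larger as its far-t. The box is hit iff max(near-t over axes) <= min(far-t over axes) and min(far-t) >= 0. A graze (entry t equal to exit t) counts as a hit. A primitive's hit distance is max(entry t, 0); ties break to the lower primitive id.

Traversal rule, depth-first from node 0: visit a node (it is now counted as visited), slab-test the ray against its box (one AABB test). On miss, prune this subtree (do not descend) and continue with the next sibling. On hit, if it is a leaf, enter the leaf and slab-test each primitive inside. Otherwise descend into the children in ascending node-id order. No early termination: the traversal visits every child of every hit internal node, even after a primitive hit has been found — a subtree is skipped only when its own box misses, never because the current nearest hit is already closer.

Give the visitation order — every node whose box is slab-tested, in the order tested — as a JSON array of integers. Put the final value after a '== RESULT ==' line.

Walk:
N0 x:[-12,7] y:[-28,12] z:[-13/2,17/2] -> hit [-13/2,7], descend [5, 8]
  N5 x:[-12,-5/2] y:[-28,7] z:[-11/2,8] -> miss, prune
  N8 x:[-1,7] y:[-23,12] z:[-13/2,17/2] -> hit [-1,7], descend [3, 10]
    N3 x:[3/2,7] y:[4,12] z:[-1/2,17/2] -> hit [4,7] leaf, test {P2(miss), P3(miss), P8(miss)}
    N10 x:[-1,13/2] y:[-23,-1] z:[-13/2,6] -> miss, prune

5 AABB tests over nodes [0, 5, 8, 3, 10]; 1 leaf entered; closest miss.

== RESULT ==
[0, 5, 8, 3, 10]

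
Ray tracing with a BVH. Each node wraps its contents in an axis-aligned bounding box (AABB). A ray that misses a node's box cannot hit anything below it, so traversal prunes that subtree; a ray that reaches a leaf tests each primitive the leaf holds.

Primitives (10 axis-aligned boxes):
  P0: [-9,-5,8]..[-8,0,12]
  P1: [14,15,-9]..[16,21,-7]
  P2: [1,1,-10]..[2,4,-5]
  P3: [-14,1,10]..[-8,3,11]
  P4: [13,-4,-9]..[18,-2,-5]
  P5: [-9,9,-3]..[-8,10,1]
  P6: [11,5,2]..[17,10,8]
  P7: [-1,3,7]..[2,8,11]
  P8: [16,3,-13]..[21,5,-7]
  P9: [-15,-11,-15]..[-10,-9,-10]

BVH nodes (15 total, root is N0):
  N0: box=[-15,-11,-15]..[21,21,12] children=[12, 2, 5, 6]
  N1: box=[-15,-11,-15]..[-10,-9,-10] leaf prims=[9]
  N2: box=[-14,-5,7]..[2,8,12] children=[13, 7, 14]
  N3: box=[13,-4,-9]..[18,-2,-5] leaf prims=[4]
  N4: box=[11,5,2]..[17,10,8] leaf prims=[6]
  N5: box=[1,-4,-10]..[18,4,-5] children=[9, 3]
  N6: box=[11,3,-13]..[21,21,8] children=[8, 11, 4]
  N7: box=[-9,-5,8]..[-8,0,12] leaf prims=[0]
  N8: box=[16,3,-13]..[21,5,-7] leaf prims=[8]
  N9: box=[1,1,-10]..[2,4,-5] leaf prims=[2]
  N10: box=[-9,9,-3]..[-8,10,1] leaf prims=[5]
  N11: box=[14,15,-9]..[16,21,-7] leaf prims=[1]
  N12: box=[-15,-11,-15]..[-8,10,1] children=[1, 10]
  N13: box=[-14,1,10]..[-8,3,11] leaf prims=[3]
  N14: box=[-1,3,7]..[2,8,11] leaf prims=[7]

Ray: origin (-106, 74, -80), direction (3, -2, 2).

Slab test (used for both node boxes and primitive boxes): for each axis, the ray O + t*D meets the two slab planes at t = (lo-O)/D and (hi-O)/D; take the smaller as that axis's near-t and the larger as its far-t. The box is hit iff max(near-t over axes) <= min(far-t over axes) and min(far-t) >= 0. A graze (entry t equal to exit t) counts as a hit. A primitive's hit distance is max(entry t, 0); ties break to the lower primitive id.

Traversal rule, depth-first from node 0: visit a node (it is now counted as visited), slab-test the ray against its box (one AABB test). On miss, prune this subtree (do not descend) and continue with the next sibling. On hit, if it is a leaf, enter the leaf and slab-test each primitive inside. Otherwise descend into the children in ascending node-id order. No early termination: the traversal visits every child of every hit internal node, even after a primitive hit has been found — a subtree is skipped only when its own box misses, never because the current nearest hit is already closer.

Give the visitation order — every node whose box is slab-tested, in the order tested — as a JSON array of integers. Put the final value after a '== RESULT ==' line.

Walk:
N0 x:[91/3,127/3] y:[53/2,85/2] z:[65/2,46] -> hit [65/2,127/3], descend [2, 5, 6, 12]
  N2 x:[92/3,36] y:[33,79/2] z:[87/2,46] -> miss, prune
  N5 x:[107/3,124/3] y:[35,39] z:[35,75/2] -> hit [107/3,75/2], descend [3, 9]
    N3 x:[119/3,124/3] y:[38,39] z:[71/2,75/2] -> miss, prune
    N9 x:[107/3,36] y:[35,73/2] z:[35,75/2] -> hit [107/3,36] leaf, test {P2@t=107/3}
  N6 x:[39,127/3] y:[53/2,71/2] z:[67/2,44] -> miss, prune
  N12 x:[91/3,98/3] y:[32,85/2] z:[65/2,81/2] -> hit [65/2,98/3], descend [1, 10]
    N1 x:[91/3,32] y:[83/2,85/2] z:[65/2,35] -> miss, prune
    N10 x:[97/3,98/3] y:[32,65/2] z:[77/2,81/2] -> miss, prune

Summary -> nodes [0, 2, 5, 3, 9, 6, 12, 1, 10]; box-tests=9; leaf-entries=1; first=P2

== RESULT ==
[0, 2, 5, 3, 9, 6, 12, 1, 10]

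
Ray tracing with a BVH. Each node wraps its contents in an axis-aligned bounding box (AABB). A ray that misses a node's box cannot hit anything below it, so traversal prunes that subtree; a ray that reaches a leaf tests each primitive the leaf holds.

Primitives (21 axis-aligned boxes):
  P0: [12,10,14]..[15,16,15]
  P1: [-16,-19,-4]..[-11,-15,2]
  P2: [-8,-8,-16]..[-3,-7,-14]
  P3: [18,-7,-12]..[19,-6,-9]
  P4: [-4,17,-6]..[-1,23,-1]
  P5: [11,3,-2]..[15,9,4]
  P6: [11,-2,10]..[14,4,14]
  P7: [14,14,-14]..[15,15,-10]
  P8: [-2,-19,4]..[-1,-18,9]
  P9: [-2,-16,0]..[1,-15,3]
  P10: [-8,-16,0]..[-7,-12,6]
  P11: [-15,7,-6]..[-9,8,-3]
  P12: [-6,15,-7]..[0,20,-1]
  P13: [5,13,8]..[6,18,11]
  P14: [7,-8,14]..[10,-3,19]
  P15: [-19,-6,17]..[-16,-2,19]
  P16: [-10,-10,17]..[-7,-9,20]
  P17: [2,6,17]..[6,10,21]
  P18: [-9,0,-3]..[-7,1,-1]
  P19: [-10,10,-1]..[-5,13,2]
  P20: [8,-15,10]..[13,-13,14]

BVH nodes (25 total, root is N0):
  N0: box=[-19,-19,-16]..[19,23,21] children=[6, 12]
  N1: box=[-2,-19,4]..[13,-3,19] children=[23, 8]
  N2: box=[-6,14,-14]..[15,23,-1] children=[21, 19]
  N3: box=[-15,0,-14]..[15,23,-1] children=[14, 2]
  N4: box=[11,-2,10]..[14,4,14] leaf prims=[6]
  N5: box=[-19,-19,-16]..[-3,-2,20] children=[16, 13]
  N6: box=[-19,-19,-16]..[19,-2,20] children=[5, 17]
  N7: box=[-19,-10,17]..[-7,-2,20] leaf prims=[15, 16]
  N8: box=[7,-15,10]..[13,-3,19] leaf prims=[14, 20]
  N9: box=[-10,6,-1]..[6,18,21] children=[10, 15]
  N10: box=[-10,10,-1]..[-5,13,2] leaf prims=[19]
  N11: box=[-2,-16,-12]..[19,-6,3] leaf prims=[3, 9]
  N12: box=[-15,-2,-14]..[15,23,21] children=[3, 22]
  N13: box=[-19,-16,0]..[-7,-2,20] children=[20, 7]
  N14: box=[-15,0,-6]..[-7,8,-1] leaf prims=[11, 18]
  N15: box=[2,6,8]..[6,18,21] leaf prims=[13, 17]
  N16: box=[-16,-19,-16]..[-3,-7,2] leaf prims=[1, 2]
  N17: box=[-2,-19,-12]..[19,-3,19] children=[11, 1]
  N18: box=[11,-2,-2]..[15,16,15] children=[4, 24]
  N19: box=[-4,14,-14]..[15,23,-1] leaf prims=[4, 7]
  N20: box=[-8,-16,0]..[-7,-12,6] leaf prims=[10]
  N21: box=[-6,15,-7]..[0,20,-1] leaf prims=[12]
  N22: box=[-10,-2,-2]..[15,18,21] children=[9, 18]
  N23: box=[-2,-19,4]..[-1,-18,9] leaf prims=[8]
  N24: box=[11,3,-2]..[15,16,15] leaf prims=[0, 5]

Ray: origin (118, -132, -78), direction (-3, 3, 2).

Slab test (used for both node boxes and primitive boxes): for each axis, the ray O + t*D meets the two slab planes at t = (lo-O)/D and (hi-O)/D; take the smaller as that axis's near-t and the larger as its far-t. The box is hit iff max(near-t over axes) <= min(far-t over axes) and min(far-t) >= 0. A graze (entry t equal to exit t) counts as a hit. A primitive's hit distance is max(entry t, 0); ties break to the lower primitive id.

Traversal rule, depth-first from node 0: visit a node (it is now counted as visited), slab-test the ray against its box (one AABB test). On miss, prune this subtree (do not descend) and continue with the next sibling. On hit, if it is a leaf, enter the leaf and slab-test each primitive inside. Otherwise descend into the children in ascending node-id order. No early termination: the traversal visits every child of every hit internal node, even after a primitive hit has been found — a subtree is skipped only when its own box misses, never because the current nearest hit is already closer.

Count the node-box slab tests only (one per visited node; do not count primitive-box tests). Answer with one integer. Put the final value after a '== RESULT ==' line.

Traverse from the root:
N0 x:[33,137/3] y:[113/3,155/3] z:[31,99/2] -> hit [113/3,137/3], descend [6, 12]
  N6 x:[33,137/3] y:[113/3,130/3] z:[31,49] -> hit [113/3,130/3], descend [5, 17]
    N5 x:[121/3,137/3] y:[113/3,130/3] z:[31,49] -> hit [121/3,130/3], descend [13, 16]
      N13 x:[125/3,137/3] y:[116/3,130/3] z:[39,49] -> hit [125/3,130/3], descend [7, 20]
        N7 x:[125/3,137/3] y:[122/3,130/3] z:[95/2,49] -> miss, prune
        N20 x:[125/3,42] y:[116/3,40] z:[39,42] -> miss, prune
      N16 x:[121/3,134/3] y:[113/3,125/3] z:[31,40] -> miss, prune
    N17 x:[33,40] y:[113/3,43] z:[33,97/2] -> hit [113/3,40], descend [1, 11]
      N1 x:[35,40] y:[113/3,43] z:[41,97/2] -> miss, prune
      N11 x:[33,40] y:[116/3,42] z:[33,81/2] -> hit [116/3,40] leaf, test {P3(miss), P9@t=39}
  N12 x:[103/3,133/3] y:[130/3,155/3] z:[32,99/2] -> hit [130/3,133/3], descend [3, 22]
    N3 x:[103/3,133/3] y:[44,155/3] z:[32,77/2] -> miss, prune
    N22 x:[103/3,128/3] y:[130/3,50] z:[38,99/2] -> miss, prune

Summary -> nodes [0, 6, 5, 13, 7, 20, 16, 17, 1, 11, 12, 3, 22]; box-tests=13; leaf-entries=1; first=P9

== RESULT ==
13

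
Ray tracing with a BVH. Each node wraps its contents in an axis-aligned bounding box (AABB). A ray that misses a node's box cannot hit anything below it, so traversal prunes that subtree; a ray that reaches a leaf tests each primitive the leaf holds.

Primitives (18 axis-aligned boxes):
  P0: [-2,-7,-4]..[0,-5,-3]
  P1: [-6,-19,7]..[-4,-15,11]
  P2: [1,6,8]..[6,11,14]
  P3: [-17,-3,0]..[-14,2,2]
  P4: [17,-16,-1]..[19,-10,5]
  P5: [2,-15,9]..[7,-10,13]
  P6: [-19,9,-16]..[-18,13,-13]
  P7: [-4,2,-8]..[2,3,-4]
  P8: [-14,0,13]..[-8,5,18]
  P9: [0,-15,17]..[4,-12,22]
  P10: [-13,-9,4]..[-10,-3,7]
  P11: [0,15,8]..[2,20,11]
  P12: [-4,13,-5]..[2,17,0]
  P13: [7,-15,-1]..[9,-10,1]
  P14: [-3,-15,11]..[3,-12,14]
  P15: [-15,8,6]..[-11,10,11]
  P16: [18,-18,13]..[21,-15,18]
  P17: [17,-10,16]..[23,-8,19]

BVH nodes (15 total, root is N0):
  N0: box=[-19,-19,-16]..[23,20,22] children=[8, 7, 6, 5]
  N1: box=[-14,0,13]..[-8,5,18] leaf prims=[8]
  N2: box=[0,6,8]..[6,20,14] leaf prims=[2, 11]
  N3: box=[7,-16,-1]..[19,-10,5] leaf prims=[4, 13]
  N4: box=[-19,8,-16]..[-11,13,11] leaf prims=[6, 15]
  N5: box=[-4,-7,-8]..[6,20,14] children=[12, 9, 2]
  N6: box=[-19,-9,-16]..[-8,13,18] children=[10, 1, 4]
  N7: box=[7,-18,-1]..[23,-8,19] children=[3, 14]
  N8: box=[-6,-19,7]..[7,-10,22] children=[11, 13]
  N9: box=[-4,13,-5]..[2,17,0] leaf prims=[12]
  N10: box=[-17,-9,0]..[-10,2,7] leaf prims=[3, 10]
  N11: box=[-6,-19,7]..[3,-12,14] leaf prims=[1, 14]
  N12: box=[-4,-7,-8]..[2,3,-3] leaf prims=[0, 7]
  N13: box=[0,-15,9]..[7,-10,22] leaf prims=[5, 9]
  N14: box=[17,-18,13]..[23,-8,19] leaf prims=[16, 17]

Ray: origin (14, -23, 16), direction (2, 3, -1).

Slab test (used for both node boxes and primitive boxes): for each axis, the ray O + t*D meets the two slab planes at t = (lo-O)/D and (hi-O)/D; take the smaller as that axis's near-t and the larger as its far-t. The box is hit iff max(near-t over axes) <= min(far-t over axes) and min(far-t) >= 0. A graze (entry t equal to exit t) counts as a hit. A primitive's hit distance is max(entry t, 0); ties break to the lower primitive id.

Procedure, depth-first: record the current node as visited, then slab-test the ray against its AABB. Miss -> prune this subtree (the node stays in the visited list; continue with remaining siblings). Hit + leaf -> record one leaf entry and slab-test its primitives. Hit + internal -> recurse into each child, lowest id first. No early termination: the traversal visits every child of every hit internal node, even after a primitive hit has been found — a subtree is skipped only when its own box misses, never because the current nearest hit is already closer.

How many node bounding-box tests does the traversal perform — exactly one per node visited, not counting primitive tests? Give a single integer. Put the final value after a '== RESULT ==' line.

Trace the traversal:
N0 x:[-33/2,9/2] y:[4/3,43/3] z:[-6,32] -> hit [4/3,9/2], descend [5, 6, 7, 8]
  N5 x:[-9,-4] y:[16/3,43/3] z:[2,24] -> miss, prune
  N6 x:[-33/2,-11] y:[14/3,12] z:[-2,32] -> miss, prune
  N7 x:[-7/2,9/2] y:[5/3,5] z:[-3,17] -> hit [5/3,9/2], descend [3, 14]
    N3 x:[-7/2,5/2] y:[7/3,13/3] z:[11,17] -> miss, prune
    N14 x:[3/2,9/2] y:[5/3,5] z:[-3,3] -> hit [5/3,3] leaf, test {P16@t=2, P17(miss)}
  N8 x:[-10,-7/2] y:[4/3,13/3] z:[-6,9] -> miss, prune

Visited [0, 5, 6, 7, 3, 14, 8]. Tests: 7 box, 1 leaf. Nearest: P16.

== RESULT ==
7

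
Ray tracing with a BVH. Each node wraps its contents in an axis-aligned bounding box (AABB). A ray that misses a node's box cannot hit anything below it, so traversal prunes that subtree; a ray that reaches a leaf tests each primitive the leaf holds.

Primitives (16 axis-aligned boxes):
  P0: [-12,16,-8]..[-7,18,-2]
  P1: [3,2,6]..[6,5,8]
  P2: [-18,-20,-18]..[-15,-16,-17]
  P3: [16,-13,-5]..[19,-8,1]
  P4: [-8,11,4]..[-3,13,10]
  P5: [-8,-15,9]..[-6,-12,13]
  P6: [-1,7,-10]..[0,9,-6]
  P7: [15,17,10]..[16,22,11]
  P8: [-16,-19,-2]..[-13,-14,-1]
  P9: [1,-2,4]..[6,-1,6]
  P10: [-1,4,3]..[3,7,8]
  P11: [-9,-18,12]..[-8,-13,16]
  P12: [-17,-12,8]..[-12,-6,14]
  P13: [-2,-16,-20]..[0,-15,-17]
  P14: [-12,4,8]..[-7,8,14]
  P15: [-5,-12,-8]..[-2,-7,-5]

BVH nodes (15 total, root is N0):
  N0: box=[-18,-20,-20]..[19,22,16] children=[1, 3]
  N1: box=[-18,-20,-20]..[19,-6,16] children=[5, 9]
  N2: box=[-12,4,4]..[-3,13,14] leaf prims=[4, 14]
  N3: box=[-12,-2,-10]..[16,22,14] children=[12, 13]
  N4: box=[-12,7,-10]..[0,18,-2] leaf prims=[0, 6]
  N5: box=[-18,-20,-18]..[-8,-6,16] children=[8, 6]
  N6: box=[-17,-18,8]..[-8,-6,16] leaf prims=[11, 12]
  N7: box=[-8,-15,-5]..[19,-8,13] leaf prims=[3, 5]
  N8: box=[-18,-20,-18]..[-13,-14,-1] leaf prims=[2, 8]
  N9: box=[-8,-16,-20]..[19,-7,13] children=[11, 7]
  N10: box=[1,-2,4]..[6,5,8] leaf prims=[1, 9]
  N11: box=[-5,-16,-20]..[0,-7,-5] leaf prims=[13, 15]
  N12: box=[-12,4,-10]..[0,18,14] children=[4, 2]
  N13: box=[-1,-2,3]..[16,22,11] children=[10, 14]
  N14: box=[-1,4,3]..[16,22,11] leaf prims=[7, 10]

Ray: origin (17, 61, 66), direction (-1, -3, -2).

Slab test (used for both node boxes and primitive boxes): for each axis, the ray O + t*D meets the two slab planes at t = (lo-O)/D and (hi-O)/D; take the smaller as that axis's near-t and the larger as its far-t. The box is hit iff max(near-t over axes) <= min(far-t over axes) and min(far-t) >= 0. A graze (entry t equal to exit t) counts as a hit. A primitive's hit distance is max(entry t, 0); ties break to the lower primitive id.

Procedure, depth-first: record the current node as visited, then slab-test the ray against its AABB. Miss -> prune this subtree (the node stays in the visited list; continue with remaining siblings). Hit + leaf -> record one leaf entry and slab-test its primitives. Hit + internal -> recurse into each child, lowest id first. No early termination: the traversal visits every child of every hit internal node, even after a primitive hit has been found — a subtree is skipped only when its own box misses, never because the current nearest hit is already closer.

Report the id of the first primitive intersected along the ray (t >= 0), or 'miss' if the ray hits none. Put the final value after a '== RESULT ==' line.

Traverse from the root:
N0 x:[-2,35] y:[13,27] z:[25,43] -> hit [25,27], descend [1, 3]
  N1 x:[-2,35] y:[67/3,27] z:[25,43] -> hit [25,27], descend [5, 9]
    N5 x:[25,35] y:[67/3,27] z:[25,42] -> hit [25,27], descend [6, 8]
      N6 x:[25,34] y:[67/3,79/3] z:[25,29] -> hit [25,79/3] leaf, test {P11@t=25, P12(miss)}
      N8 x:[30,35] y:[25,27] z:[67/2,42] -> miss, prune
    N9 x:[-2,25] y:[68/3,77/3] z:[53/2,43] -> miss, prune
  N3 x:[1,29] y:[13,21] z:[26,38] -> miss, prune

7 AABB tests over nodes [0, 1, 5, 6, 8, 9, 3]; 1 leaf entered; closest P11.

== RESULT ==
11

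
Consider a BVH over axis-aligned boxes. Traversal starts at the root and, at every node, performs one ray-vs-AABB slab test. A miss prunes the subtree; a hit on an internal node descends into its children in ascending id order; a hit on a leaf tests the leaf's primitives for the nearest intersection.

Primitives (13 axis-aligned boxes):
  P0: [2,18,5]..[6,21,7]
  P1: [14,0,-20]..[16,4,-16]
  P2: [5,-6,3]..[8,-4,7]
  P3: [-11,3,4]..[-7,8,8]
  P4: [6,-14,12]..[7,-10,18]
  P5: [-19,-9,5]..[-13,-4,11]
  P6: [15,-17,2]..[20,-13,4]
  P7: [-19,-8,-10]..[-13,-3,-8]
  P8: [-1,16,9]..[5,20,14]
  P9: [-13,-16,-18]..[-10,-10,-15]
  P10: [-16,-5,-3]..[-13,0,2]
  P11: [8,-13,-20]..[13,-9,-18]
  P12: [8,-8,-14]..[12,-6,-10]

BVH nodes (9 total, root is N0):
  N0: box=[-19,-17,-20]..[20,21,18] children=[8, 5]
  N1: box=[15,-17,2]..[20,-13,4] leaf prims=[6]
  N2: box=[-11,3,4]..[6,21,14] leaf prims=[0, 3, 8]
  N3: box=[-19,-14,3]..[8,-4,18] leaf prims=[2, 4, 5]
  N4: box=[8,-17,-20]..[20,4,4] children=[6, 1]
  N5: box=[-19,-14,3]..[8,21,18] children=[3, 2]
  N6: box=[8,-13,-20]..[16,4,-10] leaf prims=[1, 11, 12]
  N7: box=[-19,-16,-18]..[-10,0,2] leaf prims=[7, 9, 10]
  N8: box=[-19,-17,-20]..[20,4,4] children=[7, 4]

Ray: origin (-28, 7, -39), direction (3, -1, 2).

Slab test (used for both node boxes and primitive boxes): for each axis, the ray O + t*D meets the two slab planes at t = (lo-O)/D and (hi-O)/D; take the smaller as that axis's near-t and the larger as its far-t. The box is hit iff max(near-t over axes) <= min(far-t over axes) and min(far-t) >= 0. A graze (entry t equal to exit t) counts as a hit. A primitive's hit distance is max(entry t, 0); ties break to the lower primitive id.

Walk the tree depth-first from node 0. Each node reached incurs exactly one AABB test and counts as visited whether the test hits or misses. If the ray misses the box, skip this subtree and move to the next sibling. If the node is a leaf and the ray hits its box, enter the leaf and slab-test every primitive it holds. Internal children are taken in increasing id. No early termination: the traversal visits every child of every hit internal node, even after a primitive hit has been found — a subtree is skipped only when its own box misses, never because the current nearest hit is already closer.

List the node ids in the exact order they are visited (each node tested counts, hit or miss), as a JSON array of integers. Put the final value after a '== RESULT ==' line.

Walk:
N0 x:[3,16] y:[-14,24] z:[19/2,57/2] -> hit [19/2,16], descend [5, 8]
  N5 x:[3,12] y:[-14,21] z:[21,57/2] -> miss, prune
  N8 x:[3,16] y:[3,24] z:[19/2,43/2] -> hit [19/2,16], descend [4, 7]
    N4 x:[12,16] y:[3,24] z:[19/2,43/2] -> hit [12,16], descend [1, 6]
      N1 x:[43/3,16] y:[20,24] z:[41/2,43/2] -> miss, prune
      N6 x:[12,44/3] y:[3,20] z:[19/2,29/2] -> hit [12,29/2] leaf, test {P1(miss), P11(miss), P12@t=13}
    N7 x:[3,6] y:[7,23] z:[21/2,41/2] -> miss, prune

order=[0, 5, 8, 4, 1, 6, 7]  |boxes|=7  |leaves|=1  hit=P12

== RESULT ==
[0, 5, 8, 4, 1, 6, 7]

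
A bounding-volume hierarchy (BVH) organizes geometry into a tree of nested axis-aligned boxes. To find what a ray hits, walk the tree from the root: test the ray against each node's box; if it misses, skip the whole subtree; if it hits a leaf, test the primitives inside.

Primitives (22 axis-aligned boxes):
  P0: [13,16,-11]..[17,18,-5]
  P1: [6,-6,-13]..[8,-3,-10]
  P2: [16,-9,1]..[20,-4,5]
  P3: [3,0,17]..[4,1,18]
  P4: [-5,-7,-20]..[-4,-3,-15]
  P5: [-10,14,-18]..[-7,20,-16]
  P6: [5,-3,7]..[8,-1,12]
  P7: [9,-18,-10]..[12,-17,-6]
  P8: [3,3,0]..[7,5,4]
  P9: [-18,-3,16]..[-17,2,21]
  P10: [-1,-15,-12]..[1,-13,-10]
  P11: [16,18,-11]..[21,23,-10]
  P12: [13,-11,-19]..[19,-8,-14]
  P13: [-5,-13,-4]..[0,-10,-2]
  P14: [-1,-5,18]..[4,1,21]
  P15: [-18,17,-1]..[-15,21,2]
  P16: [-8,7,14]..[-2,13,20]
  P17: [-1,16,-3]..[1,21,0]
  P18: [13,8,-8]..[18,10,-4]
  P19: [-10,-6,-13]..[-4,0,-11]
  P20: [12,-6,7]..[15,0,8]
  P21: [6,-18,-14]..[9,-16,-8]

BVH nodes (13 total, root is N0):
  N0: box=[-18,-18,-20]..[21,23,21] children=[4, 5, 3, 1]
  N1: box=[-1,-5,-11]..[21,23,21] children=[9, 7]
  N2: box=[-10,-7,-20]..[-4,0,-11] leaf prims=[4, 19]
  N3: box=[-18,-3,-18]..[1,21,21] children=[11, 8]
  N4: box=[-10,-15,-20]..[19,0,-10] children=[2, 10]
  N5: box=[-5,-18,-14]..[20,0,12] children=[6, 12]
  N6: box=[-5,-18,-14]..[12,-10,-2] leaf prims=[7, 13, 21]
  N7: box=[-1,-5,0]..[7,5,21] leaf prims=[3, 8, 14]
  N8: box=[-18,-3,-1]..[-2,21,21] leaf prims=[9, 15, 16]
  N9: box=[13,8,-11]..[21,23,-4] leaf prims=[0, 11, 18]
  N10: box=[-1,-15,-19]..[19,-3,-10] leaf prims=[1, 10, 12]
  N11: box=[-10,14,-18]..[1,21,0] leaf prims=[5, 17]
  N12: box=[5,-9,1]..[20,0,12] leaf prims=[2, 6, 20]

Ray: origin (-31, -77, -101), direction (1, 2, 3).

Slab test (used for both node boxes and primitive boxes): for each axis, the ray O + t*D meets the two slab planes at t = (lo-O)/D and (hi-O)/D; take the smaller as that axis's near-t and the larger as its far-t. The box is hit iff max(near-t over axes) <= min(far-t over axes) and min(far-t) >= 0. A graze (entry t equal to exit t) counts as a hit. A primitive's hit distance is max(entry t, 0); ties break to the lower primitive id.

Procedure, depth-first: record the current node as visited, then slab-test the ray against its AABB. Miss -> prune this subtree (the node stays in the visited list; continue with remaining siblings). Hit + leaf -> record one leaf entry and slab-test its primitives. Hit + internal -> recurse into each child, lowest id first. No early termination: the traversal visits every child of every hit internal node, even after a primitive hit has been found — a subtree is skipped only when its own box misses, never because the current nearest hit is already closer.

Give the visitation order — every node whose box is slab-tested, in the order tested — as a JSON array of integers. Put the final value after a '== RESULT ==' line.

Traverse from the root:
N0 x:[13,52] y:[59/2,50] z:[27,122/3] -> hit [59/2,122/3], descend [1, 3, 4, 5]
  N1 x:[30,52] y:[36,50] z:[30,122/3] -> hit [36,122/3], descend [7, 9]
    N7 x:[30,38] y:[36,41] z:[101/3,122/3] -> hit [36,38] leaf, test {P3(miss), P8(miss), P14(miss)}
    N9 x:[44,52] y:[85/2,50] z:[30,97/3] -> miss, prune
  N3 x:[13,32] y:[37,49] z:[83/3,122/3] -> miss, prune
  N4 x:[21,50] y:[31,77/2] z:[27,91/3] -> miss, prune
  N5 x:[26,51] y:[59/2,77/2] z:[29,113/3] -> hit [59/2,113/3], descend [6, 12]
    N6 x:[26,43] y:[59/2,67/2] z:[29,33] -> hit [59/2,33] leaf, test {P7(miss), P13(miss), P21(miss)}
    N12 x:[36,51] y:[34,77/2] z:[34,113/3] -> hit [36,113/3] leaf, test {P2(miss), P6@t=37, P20(miss)}

order=[0, 1, 7, 9, 3, 4, 5, 6, 12]  |boxes|=9  |leaves|=3  hit=P6

== RESULT ==
[0, 1, 7, 9, 3, 4, 5, 6, 12]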